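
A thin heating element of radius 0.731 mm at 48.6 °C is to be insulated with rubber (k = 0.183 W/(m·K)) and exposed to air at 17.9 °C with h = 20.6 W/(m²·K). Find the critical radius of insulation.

For a cylinder, r_cr = k_ins/h = 0.183/20.6 = 0.00888 m = 0.888 cm

r_cr = 0.888 cm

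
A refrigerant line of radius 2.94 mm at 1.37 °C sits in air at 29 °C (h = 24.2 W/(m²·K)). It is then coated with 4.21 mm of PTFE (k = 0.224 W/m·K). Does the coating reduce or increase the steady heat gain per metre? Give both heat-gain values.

increases: 12.4 → 17.8 W/m

Critical radius for a cylinder: r_cr = k/h = 0.00926 m = 0.926 cm.
Outer radius after coating: r₂ = 0.00294 + 0.00421 = 0.00715 m.
Since r₁ < r_cr and r₂ ≤ r_cr, the coating moves toward the maximum at r_cr — heat gain rises.
Bare: R = 1/(2πr₁h) = 2.237 m·K/W; Q = 27.63/2.237 = 12.4 W/m.
Coated: R = R_cond + R_conv = 1.551 m·K/W; Q = 27.63/1.551 = 17.8 W/m.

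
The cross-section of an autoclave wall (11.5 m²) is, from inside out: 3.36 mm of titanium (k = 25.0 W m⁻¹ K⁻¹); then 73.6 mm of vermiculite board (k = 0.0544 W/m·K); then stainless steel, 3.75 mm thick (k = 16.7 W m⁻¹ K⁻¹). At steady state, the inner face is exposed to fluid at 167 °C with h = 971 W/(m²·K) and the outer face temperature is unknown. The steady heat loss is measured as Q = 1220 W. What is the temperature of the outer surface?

Sum the resistances:
  R_conv,in = 1/(hA) = 1/(971·11.5) = 8.955×10^-5 K/W
  R_titanium = L/(kA) = 0.00336/(25.0·11.5) = 1.169×10^-5 K/W
  R_vermiculite board = L/(kA) = 0.0736/(0.0544·11.5) = 0.1176 K/W
  R_stainless steel = L/(kA) = 0.00375/(16.7·11.5) = 1.953×10^-5 K/W
ΣR = 0.1178 K/W
ΔT = Q·ΣR = 1220 × 0.1178 = 143.7 K
Heat flows outward, so T_out = T_in − ΔT = 167 − 143.7 = 23.3 °C

T_out = 23.3 °C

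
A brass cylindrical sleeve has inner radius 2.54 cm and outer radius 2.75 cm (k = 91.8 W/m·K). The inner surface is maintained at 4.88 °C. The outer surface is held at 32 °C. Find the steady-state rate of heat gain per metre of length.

Q' = 197 kW/m

Q' = 2πk·ΔT/ln(r₂/r₁) = 2π × 91.8 × 27.12 / ln(0.0275/0.0254) = 1.97×10^5 W/m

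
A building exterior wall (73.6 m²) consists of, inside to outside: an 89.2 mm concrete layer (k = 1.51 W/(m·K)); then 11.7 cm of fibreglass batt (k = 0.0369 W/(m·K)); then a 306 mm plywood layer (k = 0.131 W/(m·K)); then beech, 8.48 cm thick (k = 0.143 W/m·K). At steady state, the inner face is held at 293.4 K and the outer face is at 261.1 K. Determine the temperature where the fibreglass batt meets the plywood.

Treat each layer as a resistance in series:
  R_concrete = L/(kA) = 0.0892/(1.51·73.6) = 8.026×10^-4 K/W
  R_fibreglass batt = L/(kA) = 0.117/(0.0369·73.6) = 0.04308 K/W
  R_plywood = L/(kA) = 0.306/(0.131·73.6) = 0.03174 K/W
  R_beech = L/(kA) = 0.0848/(0.143·73.6) = 0.008057 K/W
ΣR = 8.026×10^-4 + 0.04308 + 0.03174 + 0.008057 = 0.08368 K/W
Q = ΔT/ΣR = (293.4 K − 261.1 K)/0.08368 = 386.0 W
From the inner boundary to the fibreglass batt/plywood interface, ΣR_partial = 0.04388 K/W.
T_interface = T_in − Q·ΣR_partial = 293.4 K − (386.0)(0.04388) = 276.46 K

T = 276.46 K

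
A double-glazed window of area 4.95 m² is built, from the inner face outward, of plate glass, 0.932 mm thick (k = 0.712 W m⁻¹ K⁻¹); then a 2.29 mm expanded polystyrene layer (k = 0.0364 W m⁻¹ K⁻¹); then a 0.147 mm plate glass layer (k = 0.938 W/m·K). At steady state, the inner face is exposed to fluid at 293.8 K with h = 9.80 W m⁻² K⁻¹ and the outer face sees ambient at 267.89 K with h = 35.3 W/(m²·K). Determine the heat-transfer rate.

Series thermal resistances, inner to outer:
  R_conv,in = 1/(hA) = 1/(9.80·4.95) = 0.02061 K/W
  R_plate glass = L/(kA) = 9.32×10^-4/(0.712·4.95) = 2.644×10^-4 K/W
  R_expanded polystyrene = L/(kA) = 0.00229/(0.0364·4.95) = 0.01271 K/W
  R_plate glass = L/(kA) = 1.47×10^-4/(0.938·4.95) = 3.166×10^-5 K/W
  R_conv,out = 1/(hA) = 1/(35.3·4.95) = 0.005723 K/W
ΣR = 0.02061 + 2.644×10^-4 + 0.01271 + 3.166×10^-5 + 0.005723 = 0.03934 K/W
Q = ΔT/ΣR = (293.8 K − 267.89 K)/0.03934 = 659 W

Q = 659 W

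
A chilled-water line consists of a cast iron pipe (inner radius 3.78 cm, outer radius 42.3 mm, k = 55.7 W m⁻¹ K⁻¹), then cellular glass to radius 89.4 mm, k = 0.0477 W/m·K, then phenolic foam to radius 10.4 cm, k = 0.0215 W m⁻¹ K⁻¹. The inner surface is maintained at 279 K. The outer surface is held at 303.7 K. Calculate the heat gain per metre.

Resistance network (inner→outer):
  R'_cast iron = ln(0.0423/0.0378)/(2πk) = 0.1125/(2π·55.7) = 3.214×10^-4 m·K/W
  R'_cellular glass = ln(0.0894/0.0423)/(2πk) = 0.7483/(2π·0.0477) = 2.497 m·K/W
  R'_phenolic foam = ln(0.104/0.0894)/(2πk) = 0.1513/(2π·0.0215) = 1.120 m·K/W
ΣR = 3.214×10^-4 + 2.497 + 1.120 = 3.617 m·K/W
Q' = ΔT/ΣR = (279 K − 303.7 K)/3.617 = -6.83 W/m
(Negative Q' ⇒ heat flows inward; heat gain = 6.83 W/m.)

Q' = 6.83 W/m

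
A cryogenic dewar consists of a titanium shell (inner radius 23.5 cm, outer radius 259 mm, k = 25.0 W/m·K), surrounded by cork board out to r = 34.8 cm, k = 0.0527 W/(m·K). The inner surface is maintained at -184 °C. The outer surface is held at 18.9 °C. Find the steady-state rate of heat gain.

Q = 136 W

Resistance network (inner→outer):
  R_titanium = (1/0.235 − 1/0.259)/(4πk) = 0.3943/(4π·25.0) = 0.001255 K/W
  R_cork board = (1/0.259 − 1/0.348)/(4πk) = 0.9874/(4π·0.0527) = 1.491 K/W
ΣR = 0.001255 + 1.491 = 1.492 K/W
Q = ΔT/ΣR = (-184 °C − 18.9 °C)/1.492 = -136 W
(Negative Q ⇒ heat flows inward; heat gain = 136 W.)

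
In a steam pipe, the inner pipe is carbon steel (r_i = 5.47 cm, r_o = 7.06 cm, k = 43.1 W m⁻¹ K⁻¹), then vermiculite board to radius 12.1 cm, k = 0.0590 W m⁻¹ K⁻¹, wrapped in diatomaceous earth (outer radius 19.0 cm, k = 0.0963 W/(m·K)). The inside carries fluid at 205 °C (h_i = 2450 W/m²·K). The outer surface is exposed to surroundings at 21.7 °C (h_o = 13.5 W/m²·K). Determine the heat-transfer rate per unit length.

Treat each layer as a resistance in series:
  R'_conv,in = 1/(2πr h) = 1/(2π·0.0547·2450) = 0.001188 m·K/W
  R'_carbon steel = ln(0.0706/0.0547)/(2πk) = 0.2552/(2π·43.1) = 9.423×10^-4 m·K/W
  R'_vermiculite board = ln(0.121/0.0706)/(2πk) = 0.5388/(2π·0.0590) = 1.453 m·K/W
  R'_diatomaceous earth = ln(0.190/0.121)/(2πk) = 0.4512/(2π·0.0963) = 0.7458 m·K/W
  R'_conv,out = 1/(2πr h) = 1/(2π·0.190·13.5) = 0.06205 m·K/W
ΣR = 0.001188 + 9.423×10^-4 + 1.453 + 0.7458 + 0.06205 = 2.263 m·K/W
Q' = ΔT/ΣR = (205 °C − 21.7 °C)/2.263 = 81.0 W/m

Q' = 81.0 W/m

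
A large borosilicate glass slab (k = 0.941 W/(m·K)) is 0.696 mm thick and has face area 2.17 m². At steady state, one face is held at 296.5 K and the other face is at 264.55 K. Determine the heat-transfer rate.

Q = 93700 W

Q = kA·ΔT/L = 0.941 × 2.17 × |296.5 K − 264.55 K| / 6.96×10^-4 = 93700 W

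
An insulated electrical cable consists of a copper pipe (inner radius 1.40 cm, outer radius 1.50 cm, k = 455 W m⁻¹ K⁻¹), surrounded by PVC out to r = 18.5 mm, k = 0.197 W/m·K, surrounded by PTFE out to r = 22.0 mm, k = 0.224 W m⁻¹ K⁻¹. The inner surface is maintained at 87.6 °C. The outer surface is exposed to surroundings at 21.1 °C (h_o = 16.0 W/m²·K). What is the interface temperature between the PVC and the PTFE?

Resistance network (inner→outer):
  R'_copper = ln(0.0150/0.0140)/(2πk) = 0.06899/(2π·455) = 2.413×10^-5 m·K/W
  R'_PVC = ln(0.0185/0.0150)/(2πk) = 0.2097/(2π·0.197) = 0.1694 m·K/W
  R'_PTFE = ln(0.0220/0.0185)/(2πk) = 0.1733/(2π·0.224) = 0.1231 m·K/W
  R'_conv,out = 1/(2πr h) = 1/(2π·0.0220·16.0) = 0.4521 m·K/W
ΣR = 2.413×10^-5 + 0.1694 + 0.1231 + 0.4521 = 0.7446 m·K/W
Q' = ΔT/ΣR = (87.6 °C − 21.1 °C)/0.7446 = 89.31 W/m
From the inner boundary to the PVC/PTFE interface, ΣR_partial = 0.1694 m·K/W.
T_interface = T_in − Q'·ΣR_partial = 87.6 °C − (89.31)(0.1694) = 72.5 °C

T = 72.5 °C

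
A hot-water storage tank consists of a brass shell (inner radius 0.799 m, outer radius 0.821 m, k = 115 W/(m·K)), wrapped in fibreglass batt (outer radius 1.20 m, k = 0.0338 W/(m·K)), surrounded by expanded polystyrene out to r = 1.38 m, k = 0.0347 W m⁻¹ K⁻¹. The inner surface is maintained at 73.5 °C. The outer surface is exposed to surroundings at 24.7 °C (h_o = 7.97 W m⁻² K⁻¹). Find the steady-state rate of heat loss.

Q = 42.1 W

Treat each layer as a resistance in series:
  R_brass = (1/0.799 − 1/0.821)/(4πk) = 0.03354/(4π·115) = 2.321×10^-5 K/W
  R_fibreglass batt = (1/0.821 − 1/1.20)/(4πk) = 0.3847/(4π·0.0338) = 0.9057 K/W
  R_expanded polystyrene = (1/1.20 − 1/1.38)/(4πk) = 0.1087/(4π·0.0347) = 0.2493 K/W
  R_conv,out = 1/(4πr²h) = 1/(4π·1.38²·7.97) = 0.005243 K/W
ΣR = 2.321×10^-5 + 0.9057 + 0.2493 + 0.005243 = 1.160 K/W
Q = ΔT/ΣR = (73.5 °C − 24.7 °C)/1.160 = 42.1 W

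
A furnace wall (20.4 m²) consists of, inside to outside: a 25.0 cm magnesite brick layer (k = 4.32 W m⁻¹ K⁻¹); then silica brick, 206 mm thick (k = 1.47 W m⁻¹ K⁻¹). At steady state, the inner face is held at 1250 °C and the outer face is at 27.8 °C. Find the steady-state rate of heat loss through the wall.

Q = 126 kW

Treat each layer as a resistance in series:
  R_magnesite brick = L/(kA) = 0.250/(4.32·20.4) = 0.002837 K/W
  R_silica brick = L/(kA) = 0.206/(1.47·20.4) = 0.006869 K/W
ΣR = 0.002837 + 0.006869 = 0.009706 K/W
Q = ΔT/ΣR = (1250 °C − 27.8 °C)/0.009706 = 1.26×10^5 W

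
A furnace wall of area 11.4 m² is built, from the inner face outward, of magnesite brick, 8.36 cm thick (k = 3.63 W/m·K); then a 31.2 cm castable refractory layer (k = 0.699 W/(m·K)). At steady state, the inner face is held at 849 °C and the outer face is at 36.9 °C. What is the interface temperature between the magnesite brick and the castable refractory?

T = 809 °C

Resistance network (inner→outer):
  R_magnesite brick = L/(kA) = 0.0836/(3.63·11.4) = 0.002020 K/W
  R_castable refractory = L/(kA) = 0.312/(0.699·11.4) = 0.03915 K/W
ΣR = 0.002020 + 0.03915 = 0.04117 K/W
Q = ΔT/ΣR = (849 °C − 36.9 °C)/0.04117 = 19730 W
From the inner boundary to the magnesite brick/castable refractory interface, ΣR_partial = 0.002020 K/W.
T_interface = T_in − Q·ΣR_partial = 849 °C − (19730)(0.002020) = 809 °C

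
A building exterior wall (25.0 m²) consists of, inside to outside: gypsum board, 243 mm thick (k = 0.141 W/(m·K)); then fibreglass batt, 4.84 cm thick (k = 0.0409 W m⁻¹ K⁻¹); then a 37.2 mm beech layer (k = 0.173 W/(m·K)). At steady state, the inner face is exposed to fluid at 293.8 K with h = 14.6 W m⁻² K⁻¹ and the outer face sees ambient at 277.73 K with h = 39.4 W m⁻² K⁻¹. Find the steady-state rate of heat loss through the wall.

Resistance network (inner→outer):
  R_conv,in = 1/(hA) = 1/(14.6·25.0) = 0.002740 K/W
  R_gypsum board = L/(kA) = 0.243/(0.141·25.0) = 0.06894 K/W
  R_fibreglass batt = L/(kA) = 0.0484/(0.0409·25.0) = 0.04733 K/W
  R_beech = L/(kA) = 0.0372/(0.173·25.0) = 0.008601 K/W
  R_conv,out = 1/(hA) = 1/(39.4·25.0) = 0.001015 K/W
ΣR = 0.002740 + 0.06894 + 0.04733 + 0.008601 + 0.001015 = 0.1286 K/W
Q = ΔT/ΣR = (293.8 K − 277.73 K)/0.1286 = 125 W

Q = 125 W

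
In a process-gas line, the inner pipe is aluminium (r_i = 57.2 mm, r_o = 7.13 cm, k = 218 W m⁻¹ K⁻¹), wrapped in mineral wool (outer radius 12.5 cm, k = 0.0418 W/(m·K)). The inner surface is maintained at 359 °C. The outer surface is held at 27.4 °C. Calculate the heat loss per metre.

Q' = 155 W/m

Treat each layer as a resistance in series:
  R'_aluminium = ln(0.0713/0.0572)/(2πk) = 0.2203/(2π·218) = 1.609×10^-4 m·K/W
  R'_mineral wool = ln(0.125/0.0713)/(2πk) = 0.5614/(2π·0.0418) = 2.138 m·K/W
ΣR = 1.609×10^-4 + 2.138 = 2.138 m·K/W
Q' = ΔT/ΣR = (359 °C − 27.4 °C)/2.138 = 155 W/m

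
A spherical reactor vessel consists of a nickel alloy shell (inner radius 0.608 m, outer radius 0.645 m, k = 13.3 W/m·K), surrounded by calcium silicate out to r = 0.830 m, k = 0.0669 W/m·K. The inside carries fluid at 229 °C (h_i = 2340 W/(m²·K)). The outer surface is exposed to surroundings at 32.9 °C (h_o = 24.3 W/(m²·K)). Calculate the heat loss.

Series thermal resistances, inner to outer:
  R_conv,in = 1/(4πr²h) = 1/(4π·0.608²·2340) = 9.200×10^-5 K/W
  R_nickel alloy = (1/0.608 − 1/0.645)/(4πk) = 0.09435/(4π·13.3) = 5.645×10^-4 K/W
  R_calcium silicate = (1/0.645 − 1/0.830)/(4πk) = 0.3456/(4π·0.0669) = 0.4111 K/W
  R_conv,out = 1/(4πr²h) = 1/(4π·0.830²·24.3) = 0.004754 K/W
ΣR = 9.200×10^-5 + 5.645×10^-4 + 0.4111 + 0.004754 = 0.4165 K/W
Q = ΔT/ΣR = (229 °C − 32.9 °C)/0.4165 = 471 W

Q = 471 W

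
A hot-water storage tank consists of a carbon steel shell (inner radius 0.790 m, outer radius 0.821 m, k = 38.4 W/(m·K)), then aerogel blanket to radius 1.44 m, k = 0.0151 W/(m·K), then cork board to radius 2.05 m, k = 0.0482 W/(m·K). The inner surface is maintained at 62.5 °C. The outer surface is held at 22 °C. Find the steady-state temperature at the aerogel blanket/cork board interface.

T = 26.5 °C

Series thermal resistances, inner to outer:
  R_carbon steel = (1/0.790 − 1/0.821)/(4πk) = 0.04780/(4π·38.4) = 9.905×10^-5 K/W
  R_aerogel blanket = (1/0.821 − 1/1.44)/(4πk) = 0.5236/(4π·0.0151) = 2.759 K/W
  R_cork board = (1/1.44 − 1/2.05)/(4πk) = 0.2066/(4π·0.0482) = 0.3412 K/W
ΣR = 9.905×10^-5 + 2.759 + 0.3412 = 3.100 K/W
Q = ΔT/ΣR = (62.5 °C − 22 °C)/3.100 = 13.06 W
From the inner boundary to the aerogel blanket/cork board interface, ΣR_partial = 2.759 K/W.
T_interface = T_in − Q·ΣR_partial = 62.5 °C − (13.06)(2.759) = 26.5 °C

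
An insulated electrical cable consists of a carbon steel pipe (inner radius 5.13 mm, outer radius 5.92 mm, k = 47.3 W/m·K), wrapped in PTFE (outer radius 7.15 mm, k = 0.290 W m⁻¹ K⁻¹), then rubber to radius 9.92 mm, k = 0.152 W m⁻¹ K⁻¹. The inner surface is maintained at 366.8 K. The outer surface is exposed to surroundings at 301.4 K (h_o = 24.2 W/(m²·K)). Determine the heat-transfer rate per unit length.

Q' = 58.9 W/m

Treat each layer as a resistance in series:
  R'_carbon steel = ln(0.00592/0.00513)/(2πk) = 0.1432/(2π·47.3) = 4.819×10^-4 m·K/W
  R'_PTFE = ln(0.00715/0.00592)/(2πk) = 0.1888/(2π·0.290) = 0.1036 m·K/W
  R'_rubber = ln(0.00992/0.00715)/(2πk) = 0.3274/(2π·0.152) = 0.3429 m·K/W
  R'_conv,out = 1/(2πr h) = 1/(2π·0.00992·24.2) = 0.6630 m·K/W
ΣR = 4.819×10^-4 + 0.1036 + 0.3429 + 0.6630 = 1.110 m·K/W
Q' = ΔT/ΣR = (366.8 K − 301.4 K)/1.110 = 58.9 W/m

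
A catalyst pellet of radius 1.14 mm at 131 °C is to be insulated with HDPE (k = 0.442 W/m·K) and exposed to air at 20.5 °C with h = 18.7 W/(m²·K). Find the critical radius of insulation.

For a sphere, r_cr = 2k_ins/h = 2·0.442/18.7 = 0.0473 m = 4.73 cm

r_cr = 4.73 cm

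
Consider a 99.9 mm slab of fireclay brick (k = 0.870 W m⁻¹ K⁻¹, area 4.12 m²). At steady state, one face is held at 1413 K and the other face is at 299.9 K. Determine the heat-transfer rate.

Q = 39.9 kW

Q = kA·ΔT/L = 0.870 × 4.12 × |1413 K − 299.9 K| / 0.0999 = 39900 W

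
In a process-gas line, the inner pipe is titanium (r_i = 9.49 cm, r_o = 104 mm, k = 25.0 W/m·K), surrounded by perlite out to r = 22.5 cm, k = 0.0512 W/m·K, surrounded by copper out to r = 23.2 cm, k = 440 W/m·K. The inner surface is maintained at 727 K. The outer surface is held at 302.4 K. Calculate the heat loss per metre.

Q' = 177 W/m

Series thermal resistances, inner to outer:
  R'_titanium = ln(0.104/0.0949)/(2πk) = 0.09157/(2π·25.0) = 5.829×10^-4 m·K/W
  R'_perlite = ln(0.225/0.104)/(2πk) = 0.7717/(2π·0.0512) = 2.399 m·K/W
  R'_copper = ln(0.232/0.225)/(2πk) = 0.03064/(2π·440) = 1.108×10^-5 m·K/W
ΣR = 5.829×10^-4 + 2.399 + 1.108×10^-5 = 2.400 m·K/W
Q' = ΔT/ΣR = (727 K − 302.4 K)/2.400 = 177 W/m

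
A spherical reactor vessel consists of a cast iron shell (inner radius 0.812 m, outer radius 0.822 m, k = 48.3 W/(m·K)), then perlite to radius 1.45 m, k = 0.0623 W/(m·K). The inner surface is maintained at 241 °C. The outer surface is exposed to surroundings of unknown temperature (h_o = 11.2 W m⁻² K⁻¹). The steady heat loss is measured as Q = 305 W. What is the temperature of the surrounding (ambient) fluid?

T_out = 34.7 °C

Series resistances:
  R_cast iron = (1/0.812 − 1/0.822)/(4πk) = 0.01498/(4π·48.3) = 2.468×10^-5 K/W
  R_perlite = (1/0.822 − 1/1.45)/(4πk) = 0.5269/(4π·0.0623) = 0.6730 K/W
  R_conv,out = 1/(4πr²h) = 1/(4π·1.45²·11.2) = 0.003379 K/W
ΣR = 0.6764 K/W
ΔT = Q·ΣR = 305 × 0.6764 = 206.3 K
Heat flows outward, so T_out = T_in − ΔT = 241 − 206.3 = 34.7 °C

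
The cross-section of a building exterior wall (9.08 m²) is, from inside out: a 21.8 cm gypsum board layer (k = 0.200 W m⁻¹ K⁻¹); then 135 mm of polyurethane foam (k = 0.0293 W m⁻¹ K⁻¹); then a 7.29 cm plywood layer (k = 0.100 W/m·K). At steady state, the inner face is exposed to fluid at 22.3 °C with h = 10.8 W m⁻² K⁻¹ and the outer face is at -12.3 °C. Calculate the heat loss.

Q = 48.2 W

Resistance network (inner→outer):
  R_conv,in = 1/(hA) = 1/(10.8·9.08) = 0.01020 K/W
  R_gypsum board = L/(kA) = 0.218/(0.200·9.08) = 0.1200 K/W
  R_polyurethane foam = L/(kA) = 0.135/(0.0293·9.08) = 0.5074 K/W
  R_plywood = L/(kA) = 0.0729/(0.100·9.08) = 0.08029 K/W
ΣR = 0.01020 + 0.1200 + 0.5074 + 0.08029 = 0.7179 K/W
Q = ΔT/ΣR = (22.3 °C − -12.3 °C)/0.7179 = 48.2 W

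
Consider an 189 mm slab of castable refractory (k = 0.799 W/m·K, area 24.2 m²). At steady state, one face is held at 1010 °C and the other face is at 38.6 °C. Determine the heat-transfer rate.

Q = kA·ΔT/L = 0.799 × 24.2 × |1010 °C − 38.6 °C| / 0.189 = 99400 W

Q = 99400 W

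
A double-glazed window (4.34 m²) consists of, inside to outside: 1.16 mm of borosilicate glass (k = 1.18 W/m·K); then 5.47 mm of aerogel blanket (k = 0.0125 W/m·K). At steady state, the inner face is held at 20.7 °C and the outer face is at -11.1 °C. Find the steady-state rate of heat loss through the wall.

Q = 315 W

Resistance network (inner→outer):
  R_borosilicate glass = L/(kA) = 0.00116/(1.18·4.34) = 2.265×10^-4 K/W
  R_aerogel blanket = L/(kA) = 0.00547/(0.0125·4.34) = 0.1008 K/W
ΣR = 2.265×10^-4 + 0.1008 = 0.1010 K/W
Q = ΔT/ΣR = (20.7 °C − -11.1 °C)/0.1010 = 315 W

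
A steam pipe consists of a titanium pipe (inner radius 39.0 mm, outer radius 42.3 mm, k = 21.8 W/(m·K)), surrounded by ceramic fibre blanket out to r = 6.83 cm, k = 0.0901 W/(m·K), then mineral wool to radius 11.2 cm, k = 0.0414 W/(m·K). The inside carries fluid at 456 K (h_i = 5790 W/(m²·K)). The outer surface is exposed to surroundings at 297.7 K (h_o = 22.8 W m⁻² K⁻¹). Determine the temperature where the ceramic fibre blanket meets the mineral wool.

Treat each layer as a resistance in series:
  R'_conv,in = 1/(2πr h) = 1/(2π·0.0390·5790) = 7.048×10^-4 m·K/W
  R'_titanium = ln(0.0423/0.0390)/(2πk) = 0.08123/(2π·21.8) = 5.930×10^-4 m·K/W
  R'_ceramic fibre blanket = ln(0.0683/0.0423)/(2πk) = 0.4791/(2π·0.0901) = 0.8463 m·K/W
  R'_mineral wool = ln(0.112/0.0683)/(2πk) = 0.4946/(2π·0.0414) = 1.901 m·K/W
  R'_conv,out = 1/(2πr h) = 1/(2π·0.112·22.8) = 0.06233 m·K/W
ΣR = 7.048×10^-4 + 5.930×10^-4 + 0.8463 + 1.901 + 0.06233 = 2.811 m·K/W
Q' = ΔT/ΣR = (456 K − 297.7 K)/2.811 = 56.31 W/m
From the inner boundary to the ceramic fibre blanket/mineral wool interface, ΣR_partial = 0.8476 m·K/W.
T_interface = T_in − Q'·ΣR_partial = 456 K − (56.31)(0.8476) = 408 K

T = 408 K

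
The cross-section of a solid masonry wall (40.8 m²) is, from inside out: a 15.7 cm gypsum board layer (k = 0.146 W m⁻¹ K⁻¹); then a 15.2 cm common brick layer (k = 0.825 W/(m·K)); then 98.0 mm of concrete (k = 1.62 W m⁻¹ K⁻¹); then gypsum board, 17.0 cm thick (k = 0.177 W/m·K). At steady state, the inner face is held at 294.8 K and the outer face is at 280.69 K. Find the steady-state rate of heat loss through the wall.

Treat each layer as a resistance in series:
  R_gypsum board = L/(kA) = 0.157/(0.146·40.8) = 0.02636 K/W
  R_common brick = L/(kA) = 0.152/(0.825·40.8) = 0.004516 K/W
  R_concrete = L/(kA) = 0.0980/(1.62·40.8) = 0.001483 K/W
  R_gypsum board = L/(kA) = 0.170/(0.177·40.8) = 0.02354 K/W
ΣR = 0.02636 + 0.004516 + 0.001483 + 0.02354 = 0.05590 K/W
Q = ΔT/ΣR = (294.8 K − 280.69 K)/0.05590 = 252 W

Q = 252 W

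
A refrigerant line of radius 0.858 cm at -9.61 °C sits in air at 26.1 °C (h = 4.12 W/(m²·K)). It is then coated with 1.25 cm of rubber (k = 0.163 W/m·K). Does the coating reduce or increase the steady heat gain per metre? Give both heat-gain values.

Critical radius for a cylinder: r_cr = k/h = 0.0396 m = 3.96 cm.
Outer radius after coating: r₂ = 0.00858 + 0.0125 = 0.02108 m.
Since r₁ < r_cr and r₂ ≤ r_cr, the coating moves toward the maximum at r_cr — heat gain rises.
Bare: R = 1/(2πr₁h) = 4.502 m·K/W; Q = 35.71/4.502 = 7.93 W/m.
Coated: R = R_cond + R_conv = 2.710 m·K/W; Q = 35.71/2.710 = 13.2 W/m.

increases: 7.93 → 13.2 W/m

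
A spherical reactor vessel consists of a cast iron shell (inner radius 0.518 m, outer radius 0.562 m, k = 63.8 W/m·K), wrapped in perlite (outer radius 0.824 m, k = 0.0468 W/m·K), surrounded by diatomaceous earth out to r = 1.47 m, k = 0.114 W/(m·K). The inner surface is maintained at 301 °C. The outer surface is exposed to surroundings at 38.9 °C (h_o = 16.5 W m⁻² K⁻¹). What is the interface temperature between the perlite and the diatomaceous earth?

Resistance network (inner→outer):
  R_cast iron = (1/0.518 − 1/0.562)/(4πk) = 0.1511/(4π·63.8) = 1.885×10^-4 K/W
  R_perlite = (1/0.562 − 1/0.824)/(4πk) = 0.5658/(4π·0.0468) = 0.9620 K/W
  R_diatomaceous earth = (1/0.824 − 1/1.47)/(4πk) = 0.5333/(4π·0.114) = 0.3723 K/W
  R_conv,out = 1/(4πr²h) = 1/(4π·1.47²·16.5) = 0.002232 K/W
ΣR = 1.885×10^-4 + 0.9620 + 0.3723 + 0.002232 = 1.337 K/W
Q = ΔT/ΣR = (301 °C − 38.9 °C)/1.337 = 196.0 W
From the inner boundary to the perlite/diatomaceous earth interface, ΣR_partial = 0.9622 K/W.
T_interface = T_in − Q·ΣR_partial = 301 °C − (196.0)(0.9622) = 112 °C

T = 112 °C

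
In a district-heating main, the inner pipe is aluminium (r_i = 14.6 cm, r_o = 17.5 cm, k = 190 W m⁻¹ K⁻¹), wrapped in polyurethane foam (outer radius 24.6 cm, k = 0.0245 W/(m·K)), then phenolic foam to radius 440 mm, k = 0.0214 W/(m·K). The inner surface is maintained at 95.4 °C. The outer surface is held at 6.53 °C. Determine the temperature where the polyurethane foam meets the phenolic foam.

T = 65.3 °C

Treat each layer as a resistance in series:
  R'_aluminium = ln(0.175/0.146)/(2πk) = 0.1812/(2π·190) = 1.518×10^-4 m·K/W
  R'_polyurethane foam = ln(0.246/0.175)/(2πk) = 0.3405/(2π·0.0245) = 2.212 m·K/W
  R'_phenolic foam = ln(0.440/0.246)/(2πk) = 0.5814/(2π·0.0214) = 4.324 m·K/W
ΣR = 1.518×10^-4 + 2.212 + 4.324 = 6.536 m·K/W
Q' = ΔT/ΣR = (95.4 °C − 6.53 °C)/6.536 = 13.60 W/m
From the inner boundary to the polyurethane foam/phenolic foam interface, ΣR_partial = 2.212 m·K/W.
T_interface = T_in − Q'·ΣR_partial = 95.4 °C − (13.60)(2.212) = 65.3 °C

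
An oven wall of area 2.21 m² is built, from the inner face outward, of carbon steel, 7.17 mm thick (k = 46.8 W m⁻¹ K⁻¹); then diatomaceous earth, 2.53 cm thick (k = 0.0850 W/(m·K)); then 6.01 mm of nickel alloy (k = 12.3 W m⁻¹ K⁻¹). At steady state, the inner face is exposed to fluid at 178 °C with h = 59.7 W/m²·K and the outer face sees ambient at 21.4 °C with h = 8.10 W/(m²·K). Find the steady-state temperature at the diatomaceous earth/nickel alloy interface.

Treat each layer as a resistance in series:
  R_conv,in = 1/(hA) = 1/(59.7·2.21) = 0.007579 K/W
  R_carbon steel = L/(kA) = 0.00717/(46.8·2.21) = 6.932×10^-5 K/W
  R_diatomaceous earth = L/(kA) = 0.0253/(0.0850·2.21) = 0.1347 K/W
  R_nickel alloy = L/(kA) = 0.00601/(12.3·2.21) = 2.211×10^-4 K/W
  R_conv,out = 1/(hA) = 1/(8.10·2.21) = 0.05586 K/W
ΣR = 0.007579 + 6.932×10^-5 + 0.1347 + 2.211×10^-4 + 0.05586 = 0.1984 K/W
Q = ΔT/ΣR = (178 °C − 21.4 °C)/0.1984 = 789.3 W
From the inner boundary to the diatomaceous earth/nickel alloy interface, ΣR_partial = 0.1423 K/W.
T_interface = T_in − Q·ΣR_partial = 178 °C − (789.3)(0.1423) = 65.7 °C

T = 65.7 °C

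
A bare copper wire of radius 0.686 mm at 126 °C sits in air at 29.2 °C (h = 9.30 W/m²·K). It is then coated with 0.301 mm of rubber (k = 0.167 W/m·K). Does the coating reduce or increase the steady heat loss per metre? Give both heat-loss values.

increases: 3.88 → 5.47 W/m

Critical radius for a cylinder: r_cr = k/h = 0.0180 m = 1.80 cm.
Outer radius after coating: r₂ = 6.86×10^-4 + 3.01×10^-4 = 0.000987 m.
Since r₁ < r_cr and r₂ ≤ r_cr, the coating moves toward the maximum at r_cr — heat loss rises.
Bare: R = 1/(2πr₁h) = 24.95 m·K/W; Q = 96.8/24.95 = 3.88 W/m.
Coated: R = R_cond + R_conv = 17.69 m·K/W; Q = 96.8/17.69 = 5.47 W/m.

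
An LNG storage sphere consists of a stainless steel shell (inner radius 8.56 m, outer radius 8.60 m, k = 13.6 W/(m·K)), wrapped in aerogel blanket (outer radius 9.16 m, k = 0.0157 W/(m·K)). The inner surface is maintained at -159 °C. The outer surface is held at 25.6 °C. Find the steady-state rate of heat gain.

Treat each layer as a resistance in series:
  R_stainless steel = (1/8.56 − 1/8.60)/(4πk) = 5.434×10^-4/(4π·13.6) = 3.179×10^-6 K/W
  R_aerogel blanket = (1/8.60 − 1/9.16)/(4πk) = 0.007109/(4π·0.0157) = 0.03603 K/W
ΣR = 3.179×10^-6 + 0.03603 = 0.03603 K/W
Q = ΔT/ΣR = (-159 °C − 25.6 °C)/0.03603 = -5120 W
(Negative Q ⇒ heat flows inward; heat gain = 5120 W.)

Q = 5.12 kW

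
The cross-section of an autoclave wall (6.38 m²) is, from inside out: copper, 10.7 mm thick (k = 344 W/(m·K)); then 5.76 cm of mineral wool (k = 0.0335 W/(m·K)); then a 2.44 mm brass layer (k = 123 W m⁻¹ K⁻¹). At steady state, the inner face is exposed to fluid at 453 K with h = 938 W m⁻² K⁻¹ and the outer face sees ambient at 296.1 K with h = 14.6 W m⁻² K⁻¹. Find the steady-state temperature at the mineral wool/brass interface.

Treat each layer as a resistance in series:
  R_conv,in = 1/(hA) = 1/(938·6.38) = 1.671×10^-4 K/W
  R_copper = L/(kA) = 0.0107/(344·6.38) = 4.875×10^-6 K/W
  R_mineral wool = L/(kA) = 0.0576/(0.0335·6.38) = 0.2695 K/W
  R_brass = L/(kA) = 0.00244/(123·6.38) = 3.109×10^-6 K/W
  R_conv,out = 1/(hA) = 1/(14.6·6.38) = 0.01074 K/W
ΣR = 1.671×10^-4 + 4.875×10^-6 + 0.2695 + 3.109×10^-6 + 0.01074 = 0.2804 K/W
Q = ΔT/ΣR = (453 K − 296.1 K)/0.2804 = 559.6 W
From the inner boundary to the mineral wool/brass interface, ΣR_partial = 0.2697 K/W.
T_interface = T_in − Q·ΣR_partial = 453 K − (559.6)(0.2697) = 302.1 K

T = 302.1 K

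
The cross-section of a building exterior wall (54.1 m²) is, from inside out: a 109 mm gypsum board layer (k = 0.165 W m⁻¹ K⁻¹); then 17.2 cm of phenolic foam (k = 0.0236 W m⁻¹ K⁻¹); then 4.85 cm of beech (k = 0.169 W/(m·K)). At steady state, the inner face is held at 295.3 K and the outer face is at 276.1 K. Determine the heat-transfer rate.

Series thermal resistances, inner to outer:
  R_gypsum board = L/(kA) = 0.109/(0.165·54.1) = 0.01221 K/W
  R_phenolic foam = L/(kA) = 0.172/(0.0236·54.1) = 0.1347 K/W
  R_beech = L/(kA) = 0.0485/(0.169·54.1) = 0.005305 K/W
ΣR = 0.01221 + 0.1347 + 0.005305 = 0.1522 K/W
Q = ΔT/ΣR = (295.3 K − 276.1 K)/0.1522 = 126 W

Q = 126 W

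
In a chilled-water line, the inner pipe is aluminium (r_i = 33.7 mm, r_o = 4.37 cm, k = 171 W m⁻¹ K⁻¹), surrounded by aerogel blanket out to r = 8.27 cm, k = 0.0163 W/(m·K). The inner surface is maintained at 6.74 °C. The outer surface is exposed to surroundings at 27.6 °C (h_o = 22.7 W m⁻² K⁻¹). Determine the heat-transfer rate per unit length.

Q' = 3.30 W/m

Series thermal resistances, inner to outer:
  R'_aluminium = ln(0.0437/0.0337)/(2πk) = 0.2599/(2π·171) = 2.419×10^-4 m·K/W
  R'_aerogel blanket = ln(0.0827/0.0437)/(2πk) = 0.6379/(2π·0.0163) = 6.228 m·K/W
  R'_conv,out = 1/(2πr h) = 1/(2π·0.0827·22.7) = 0.08478 m·K/W
ΣR = 2.419×10^-4 + 6.228 + 0.08478 = 6.313 m·K/W
Q' = ΔT/ΣR = (6.74 °C − 27.6 °C)/6.313 = -3.30 W/m
(Negative Q' ⇒ heat flows inward; heat gain = 3.30 W/m.)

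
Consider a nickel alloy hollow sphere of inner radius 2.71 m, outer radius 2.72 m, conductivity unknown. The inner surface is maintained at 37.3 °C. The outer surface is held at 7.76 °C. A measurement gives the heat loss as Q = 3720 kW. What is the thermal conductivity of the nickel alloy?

k = 13.6 W/m·K

ΣR = ΔT/Q = |37.3 − 7.76|/3.72×10^6 = 7.941×10^-6 K/W
(1/r₁−1/r₂)/(4πk) = 7.941×10^-6 ⇒ k = 0.001357/(4π·7.941×10^-6) = 13.6 W/m·K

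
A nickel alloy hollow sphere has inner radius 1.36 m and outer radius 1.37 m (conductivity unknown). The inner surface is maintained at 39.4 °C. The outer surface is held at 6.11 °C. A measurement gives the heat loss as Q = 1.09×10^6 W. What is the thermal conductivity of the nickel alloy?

ΣR = ΔT/Q = |39.4 − 6.11|/1.09×10^6 = 3.054×10^-5 K/W
(1/r₁−1/r₂)/(4πk) = 3.054×10^-5 ⇒ k = 0.005367/(4π·3.054×10^-5) = 14.0 W/m·K

k = 14.0 W/m·K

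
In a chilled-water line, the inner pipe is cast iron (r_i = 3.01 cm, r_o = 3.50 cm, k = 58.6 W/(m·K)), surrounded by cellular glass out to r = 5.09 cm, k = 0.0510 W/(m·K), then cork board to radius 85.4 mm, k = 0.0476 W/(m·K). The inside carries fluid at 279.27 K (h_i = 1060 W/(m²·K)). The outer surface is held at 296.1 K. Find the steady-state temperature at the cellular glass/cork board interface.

T = 286.1 K

Series thermal resistances, inner to outer:
  R'_conv,in = 1/(2πr h) = 1/(2π·0.0301·1060) = 0.004988 m·K/W
  R'_cast iron = ln(0.0350/0.0301)/(2πk) = 0.1508/(2π·58.6) = 4.096×10^-4 m·K/W
  R'_cellular glass = ln(0.0509/0.0350)/(2πk) = 0.3745/(2π·0.0510) = 1.169 m·K/W
  R'_cork board = ln(0.0854/0.0509)/(2πk) = 0.5175/(2π·0.0476) = 1.730 m·K/W
ΣR = 0.004988 + 4.096×10^-4 + 1.169 + 1.730 = 2.904 m·K/W
Q' = ΔT/ΣR = (279.27 K − 296.1 K)/2.904 = -5.795 W/m
From the inner boundary to the cellular glass/cork board interface, ΣR_partial = 1.174 m·K/W.
T_interface = T_in − Q'·ΣR_partial = 279.27 K − (-5.795)(1.174) = 286.1 K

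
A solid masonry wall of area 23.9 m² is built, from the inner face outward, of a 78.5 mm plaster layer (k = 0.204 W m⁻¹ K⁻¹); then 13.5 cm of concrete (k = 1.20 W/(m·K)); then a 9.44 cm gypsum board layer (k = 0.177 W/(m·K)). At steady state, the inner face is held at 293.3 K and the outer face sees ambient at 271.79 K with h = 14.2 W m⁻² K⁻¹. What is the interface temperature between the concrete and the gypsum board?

Resistance network (inner→outer):
  R_plaster = L/(kA) = 0.0785/(0.204·23.9) = 0.01610 K/W
  R_concrete = L/(kA) = 0.135/(1.20·23.9) = 0.004707 K/W
  R_gypsum board = L/(kA) = 0.0944/(0.177·23.9) = 0.02232 K/W
  R_conv,out = 1/(hA) = 1/(14.2·23.9) = 0.002947 K/W
ΣR = 0.01610 + 0.004707 + 0.02232 + 0.002947 = 0.04607 K/W
Q = ΔT/ΣR = (293.3 K − 271.79 K)/0.04607 = 466.9 W
From the inner boundary to the concrete/gypsum board interface, ΣR_partial = 0.02081 K/W.
T_interface = T_in − Q·ΣR_partial = 293.3 K − (466.9)(0.02081) = 283.6 K

T = 283.6 K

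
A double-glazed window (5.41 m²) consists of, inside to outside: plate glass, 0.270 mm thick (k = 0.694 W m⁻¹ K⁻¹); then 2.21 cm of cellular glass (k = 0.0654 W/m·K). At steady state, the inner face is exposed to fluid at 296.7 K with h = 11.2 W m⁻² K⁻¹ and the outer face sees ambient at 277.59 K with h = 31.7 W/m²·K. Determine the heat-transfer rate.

Resistance network (inner→outer):
  R_conv,in = 1/(hA) = 1/(11.2·5.41) = 0.01650 K/W
  R_plate glass = L/(kA) = 2.70×10^-4/(0.694·5.41) = 7.191×10^-5 K/W
  R_cellular glass = L/(kA) = 0.0221/(0.0654·5.41) = 0.06246 K/W
  R_conv,out = 1/(hA) = 1/(31.7·5.41) = 0.005831 K/W
ΣR = 0.01650 + 7.191×10^-5 + 0.06246 + 0.005831 = 0.08486 K/W
Q = ΔT/ΣR = (296.7 K − 277.59 K)/0.08486 = 225 W

Q = 225 W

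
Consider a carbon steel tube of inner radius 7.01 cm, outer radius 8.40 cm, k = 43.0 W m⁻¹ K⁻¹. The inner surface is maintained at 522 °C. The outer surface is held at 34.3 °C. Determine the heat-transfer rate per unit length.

Q' = 2πk·ΔT/ln(r₂/r₁) = 2π × 43.0 × 487.7 / ln(0.0840/0.0701) = 7.28×10^5 W/m

Q' = 728 kW/m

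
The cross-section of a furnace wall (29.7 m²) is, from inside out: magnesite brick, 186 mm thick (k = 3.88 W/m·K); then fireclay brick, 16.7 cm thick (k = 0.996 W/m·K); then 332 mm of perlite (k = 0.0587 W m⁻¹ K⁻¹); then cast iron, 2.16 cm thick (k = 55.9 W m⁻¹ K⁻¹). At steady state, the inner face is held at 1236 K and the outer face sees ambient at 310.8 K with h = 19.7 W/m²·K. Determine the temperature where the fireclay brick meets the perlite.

Resistance network (inner→outer):
  R_magnesite brick = L/(kA) = 0.186/(3.88·29.7) = 0.001614 K/W
  R_fireclay brick = L/(kA) = 0.167/(0.996·29.7) = 0.005645 K/W
  R_perlite = L/(kA) = 0.332/(0.0587·29.7) = 0.1904 K/W
  R_cast iron = L/(kA) = 0.0216/(55.9·29.7) = 1.301×10^-5 K/W
  R_conv,out = 1/(hA) = 1/(19.7·29.7) = 0.001709 K/W
ΣR = 0.001614 + 0.005645 + 0.1904 + 1.301×10^-5 + 0.001709 = 0.1994 K/W
Q = ΔT/ΣR = (1236 K − 310.8 K)/0.1994 = 4640 W
From the inner boundary to the fireclay brick/perlite interface, ΣR_partial = 0.007259 K/W.
T_interface = T_in − Q·ΣR_partial = 1236 K − (4640)(0.007259) = 1202 K

T = 1202 K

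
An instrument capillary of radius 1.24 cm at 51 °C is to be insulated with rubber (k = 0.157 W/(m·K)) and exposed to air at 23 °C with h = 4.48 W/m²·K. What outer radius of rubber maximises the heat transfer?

r_cr = 3.50 cm

For a cylinder, r_cr = k_ins/h = 0.157/4.48 = 0.0350 m = 3.50 cm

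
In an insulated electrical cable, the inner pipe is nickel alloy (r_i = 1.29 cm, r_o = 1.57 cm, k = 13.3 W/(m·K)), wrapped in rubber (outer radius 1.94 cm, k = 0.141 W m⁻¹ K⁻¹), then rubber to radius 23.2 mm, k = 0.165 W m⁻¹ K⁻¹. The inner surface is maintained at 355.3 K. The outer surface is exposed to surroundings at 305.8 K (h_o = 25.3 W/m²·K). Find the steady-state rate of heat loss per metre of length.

Treat each layer as a resistance in series:
  R'_nickel alloy = ln(0.0157/0.0129)/(2πk) = 0.1964/(2π·13.3) = 0.002351 m·K/W
  R'_rubber = ln(0.0194/0.0157)/(2πk) = 0.2116/(2π·0.141) = 0.2389 m·K/W
  R'_rubber = ln(0.0232/0.0194)/(2πk) = 0.1789/(2π·0.165) = 0.1725 m·K/W
  R'_conv,out = 1/(2πr h) = 1/(2π·0.0232·25.3) = 0.2712 m·K/W
ΣR = 0.002351 + 0.2389 + 0.1725 + 0.2712 = 0.6850 m·K/W
Q' = ΔT/ΣR = (355.3 K − 305.8 K)/0.6850 = 72.3 W/m

Q' = 72.3 W/m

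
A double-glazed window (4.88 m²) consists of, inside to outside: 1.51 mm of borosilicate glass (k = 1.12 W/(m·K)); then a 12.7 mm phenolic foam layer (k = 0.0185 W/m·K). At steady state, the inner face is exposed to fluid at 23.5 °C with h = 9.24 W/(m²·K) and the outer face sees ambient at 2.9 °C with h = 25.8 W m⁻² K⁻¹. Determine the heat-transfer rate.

Q = 120 W

Treat each layer as a resistance in series:
  R_conv,in = 1/(hA) = 1/(9.24·4.88) = 0.02218 K/W
  R_borosilicate glass = L/(kA) = 0.00151/(1.12·4.88) = 2.763×10^-4 K/W
  R_phenolic foam = L/(kA) = 0.0127/(0.0185·4.88) = 0.1407 K/W
  R_conv,out = 1/(hA) = 1/(25.8·4.88) = 0.007943 K/W
ΣR = 0.02218 + 2.763×10^-4 + 0.1407 + 0.007943 = 0.1711 K/W
Q = ΔT/ΣR = (23.5 °C − 2.9 °C)/0.1711 = 120 W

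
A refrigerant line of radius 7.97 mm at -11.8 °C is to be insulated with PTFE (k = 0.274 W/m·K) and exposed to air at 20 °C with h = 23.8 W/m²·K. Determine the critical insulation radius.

For a cylinder, r_cr = k_ins/h = 0.274/23.8 = 0.0115 m = 1.15 cm

r_cr = 1.15 cm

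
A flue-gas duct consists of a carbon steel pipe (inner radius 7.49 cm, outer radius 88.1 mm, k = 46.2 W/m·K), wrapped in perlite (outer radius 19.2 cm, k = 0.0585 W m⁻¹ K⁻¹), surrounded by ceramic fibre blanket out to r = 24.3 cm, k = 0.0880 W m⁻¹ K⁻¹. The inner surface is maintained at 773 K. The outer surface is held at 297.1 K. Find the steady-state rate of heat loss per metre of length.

Resistance network (inner→outer):
  R'_carbon steel = ln(0.0881/0.0749)/(2πk) = 0.1623/(2π·46.2) = 5.592×10^-4 m·K/W
  R'_perlite = ln(0.192/0.0881)/(2πk) = 0.7790/(2π·0.0585) = 2.119 m·K/W
  R'_ceramic fibre blanket = ln(0.243/0.192)/(2πk) = 0.2356/(2π·0.0880) = 0.4260 m·K/W
ΣR = 5.592×10^-4 + 2.119 + 0.4260 = 2.546 m·K/W
Q' = ΔT/ΣR = (773 K − 297.1 K)/2.546 = 187 W/m

Q' = 187 W/m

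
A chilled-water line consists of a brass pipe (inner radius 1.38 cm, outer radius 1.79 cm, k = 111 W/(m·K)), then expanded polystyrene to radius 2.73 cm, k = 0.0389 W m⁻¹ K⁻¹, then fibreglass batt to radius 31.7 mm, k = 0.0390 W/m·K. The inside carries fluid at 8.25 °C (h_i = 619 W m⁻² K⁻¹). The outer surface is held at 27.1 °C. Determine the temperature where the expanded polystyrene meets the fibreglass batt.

Resistance network (inner→outer):
  R'_conv,in = 1/(2πr h) = 1/(2π·0.0138·619) = 0.01863 m·K/W
  R'_brass = ln(0.0179/0.0138)/(2πk) = 0.2601/(2π·111) = 3.730×10^-4 m·K/W
  R'_expanded polystyrene = ln(0.0273/0.0179)/(2πk) = 0.4221/(2π·0.0389) = 1.727 m·K/W
  R'_fibreglass batt = ln(0.0317/0.0273)/(2πk) = 0.1494/(2π·0.0390) = 0.6098 m·K/W
ΣR = 0.01863 + 3.730×10^-4 + 1.727 + 0.6098 = 2.356 m·K/W
Q' = ΔT/ΣR = (8.25 °C − 27.1 °C)/2.356 = -8.001 W/m
From the inner boundary to the expanded polystyrene/fibreglass batt interface, ΣR_partial = 1.746 m·K/W.
T_interface = T_in − Q'·ΣR_partial = 8.25 °C − (-8.001)(1.746) = 22.2 °C

T = 22.2 °C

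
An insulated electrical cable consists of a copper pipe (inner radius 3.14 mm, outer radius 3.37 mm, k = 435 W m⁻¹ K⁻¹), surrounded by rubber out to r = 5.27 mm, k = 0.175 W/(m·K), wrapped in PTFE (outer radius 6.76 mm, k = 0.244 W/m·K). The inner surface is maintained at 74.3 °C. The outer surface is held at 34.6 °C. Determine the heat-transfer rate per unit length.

Q' = 69.8 W/m

Series thermal resistances, inner to outer:
  R'_copper = ln(0.00337/0.00314)/(2πk) = 0.07069/(2π·435) = 2.586×10^-5 m·K/W
  R'_rubber = ln(0.00527/0.00337)/(2πk) = 0.4471/(2π·0.175) = 0.4066 m·K/W
  R'_PTFE = ln(0.00676/0.00527)/(2πk) = 0.2490/(2π·0.244) = 0.1624 m·K/W
ΣR = 2.586×10^-5 + 0.4066 + 0.1624 = 0.5690 m·K/W
Q' = ΔT/ΣR = (74.3 °C − 34.6 °C)/0.5690 = 69.8 W/m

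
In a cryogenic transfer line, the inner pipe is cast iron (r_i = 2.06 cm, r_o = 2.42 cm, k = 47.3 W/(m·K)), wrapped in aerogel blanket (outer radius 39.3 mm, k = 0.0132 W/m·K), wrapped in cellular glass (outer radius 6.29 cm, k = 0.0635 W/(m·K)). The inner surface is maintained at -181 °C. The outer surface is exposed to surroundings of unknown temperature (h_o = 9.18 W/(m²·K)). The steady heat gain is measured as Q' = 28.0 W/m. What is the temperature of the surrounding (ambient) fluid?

T_out = 23.4 °C

Sum the resistances:
  R'_cast iron = ln(0.0242/0.0206)/(2πk) = 0.1611/(2π·47.3) = 5.419×10^-4 m·K/W
  R'_aerogel blanket = ln(0.0393/0.0242)/(2πk) = 0.4849/(2π·0.0132) = 5.846 m·K/W
  R'_cellular glass = ln(0.0629/0.0393)/(2πk) = 0.4703/(2π·0.0635) = 1.179 m·K/W
  R'_conv,out = 1/(2πr h) = 1/(2π·0.0629·9.18) = 0.2756 m·K/W
ΣR = 7.301 m·K/W
ΔT = Q'·ΣR = 28.0 × 7.301 = 204.4 K
Heat flows inward, so T_out = T_in + ΔT = -181 + 204.4 = 23.4 °C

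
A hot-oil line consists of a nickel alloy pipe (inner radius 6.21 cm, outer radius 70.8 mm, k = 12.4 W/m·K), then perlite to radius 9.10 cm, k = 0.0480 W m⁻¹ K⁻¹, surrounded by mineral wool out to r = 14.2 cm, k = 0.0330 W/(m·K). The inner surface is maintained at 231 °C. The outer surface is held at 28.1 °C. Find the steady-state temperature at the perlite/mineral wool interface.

T = 174 °C

Series thermal resistances, inner to outer:
  R'_nickel alloy = ln(0.0708/0.0621)/(2πk) = 0.1311/(2π·12.4) = 0.001683 m·K/W
  R'_perlite = ln(0.0910/0.0708)/(2πk) = 0.2510/(2π·0.0480) = 0.8322 m·K/W
  R'_mineral wool = ln(0.142/0.0910)/(2πk) = 0.4450/(2π·0.0330) = 2.146 m·K/W
ΣR = 0.001683 + 0.8322 + 2.146 = 2.980 m·K/W
Q' = ΔT/ΣR = (231 °C − 28.1 °C)/2.980 = 68.09 W/m
From the inner boundary to the perlite/mineral wool interface, ΣR_partial = 0.8339 m·K/W.
T_interface = T_in − Q'·ΣR_partial = 231 °C − (68.09)(0.8339) = 174 °C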